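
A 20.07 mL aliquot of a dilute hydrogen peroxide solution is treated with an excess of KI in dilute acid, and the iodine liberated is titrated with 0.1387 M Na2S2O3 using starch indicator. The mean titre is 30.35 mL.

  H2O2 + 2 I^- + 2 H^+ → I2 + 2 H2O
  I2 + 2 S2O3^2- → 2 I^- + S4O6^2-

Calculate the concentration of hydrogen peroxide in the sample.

n(S2O3^2-) = 0.03035 × 0.1387 = 4.210 × 10^-3 mol
n(I2) = n(S2O3^2-)/2 = 2.105 × 10^-3 mol
n(H2O2) in the aliquot = 2.105 × 10^-3 mol (1:1 ratio)
[H2O2] = 2.105 × 10^-3 / 0.02007 = 0.1049 mol/L

0.1049 M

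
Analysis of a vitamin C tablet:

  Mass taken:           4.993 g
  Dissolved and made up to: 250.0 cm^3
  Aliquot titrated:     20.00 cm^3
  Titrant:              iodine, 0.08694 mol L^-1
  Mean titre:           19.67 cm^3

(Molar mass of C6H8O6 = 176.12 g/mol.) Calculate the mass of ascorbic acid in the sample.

C6H8O6 + I2 → C6H6O6 + 2 HI
n(I2) per titration = 0.01967 × 0.08694 = 1.710 × 10^-3 mol
n(C6H8O6) in each aliquot = 1.710 × 10^-3 mol (1:1 ratio)
n(C6H8O6) in the whole flask = 1.710 × 10^-3 × 250.0/20.00 = 0.02138 mol
mass of C6H8O6 = 0.02138 × 176.12 = 3.765 g

3.765 g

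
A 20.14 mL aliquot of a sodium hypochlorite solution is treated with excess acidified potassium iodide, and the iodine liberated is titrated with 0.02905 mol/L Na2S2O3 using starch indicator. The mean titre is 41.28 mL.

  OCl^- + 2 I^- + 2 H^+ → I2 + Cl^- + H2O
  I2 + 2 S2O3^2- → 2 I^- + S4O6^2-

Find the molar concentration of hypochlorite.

n(S2O3^2-) = 0.04128 × 0.02905 = 1.199 × 10^-3 mol
n(I2) = n(S2O3^2-)/2 = 5.996 × 10^-4 mol
n(OCl^-) in the aliquot = 5.996 × 10^-4 mol (1:1 ratio)
[OCl^-] = 5.996 × 10^-4 / 0.02014 = 0.02977 mol/L

0.02977 mol/L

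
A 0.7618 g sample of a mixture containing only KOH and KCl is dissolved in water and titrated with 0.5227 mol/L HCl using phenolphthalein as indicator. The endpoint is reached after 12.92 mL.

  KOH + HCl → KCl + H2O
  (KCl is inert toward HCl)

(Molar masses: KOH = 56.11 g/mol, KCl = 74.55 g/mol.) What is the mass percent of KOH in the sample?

n(HCl) = 0.01292 × 0.5227 = 6.753 × 10^-3 mol
Let x = n(KOH), y = n(KCl).
Titrant: 1x = 6.753 × 10^-3;  mass: 56.11x + 74.55y = 0.7618
Solving, x = 6.753 × 10^-3 mol, y = 5.136 × 10^-3 mol
mass of KOH = 6.753 × 10^-3 × 56.11 = 0.3789 g
% KOH = 0.3789 / 0.7618 × 100 = 49.74 %

49.74 %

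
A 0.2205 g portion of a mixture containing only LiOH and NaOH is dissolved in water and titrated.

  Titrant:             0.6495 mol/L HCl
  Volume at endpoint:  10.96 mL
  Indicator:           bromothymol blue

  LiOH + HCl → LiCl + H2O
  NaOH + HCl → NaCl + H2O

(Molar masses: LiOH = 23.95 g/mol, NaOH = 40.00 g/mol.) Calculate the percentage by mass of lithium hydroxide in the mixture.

n(HCl) = 0.01096 × 0.6495 = 7.119 × 10^-3 mol
Let x = n(LiOH), y = n(NaOH).
Titrant: 1x + 1y = 7.119 × 10^-3;  mass: 23.95x + 40.00y = 0.2205
Solving, x = 4.003 × 10^-3 mol, y = 3.116 × 10^-3 mol
mass of LiOH = 4.003 × 10^-3 × 23.95 = 0.09586 g
% LiOH = 0.09586 / 0.2205 × 100 = 43.47 %

43.47 %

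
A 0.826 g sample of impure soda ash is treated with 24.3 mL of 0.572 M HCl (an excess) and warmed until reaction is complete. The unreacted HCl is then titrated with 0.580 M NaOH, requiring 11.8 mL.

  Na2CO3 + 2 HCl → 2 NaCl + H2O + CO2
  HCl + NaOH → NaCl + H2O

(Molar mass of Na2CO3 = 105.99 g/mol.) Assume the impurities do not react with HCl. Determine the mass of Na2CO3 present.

0.374 g

n(HCl) added = 0.0243 × 0.572 = 0.0139 mol
n(NaOH) used in back-titration = 0.0118 × 0.580 = 6.84 × 10^-3 mol
n(HCl) left over = 6.84 × 10^-3 mol (1:1 ratio)
n(HCl) consumed by analyte = 0.0139 − 6.84 × 10^-3 = 7.06 × 10^-3 mol
From the 1:2 ratio, n(Na2CO3) = 1/2 × 7.06 × 10^-3 = 3.53 × 10^-3 mol
mass of Na2CO3 = 3.53 × 10^-3 × 105.99 = 0.374 g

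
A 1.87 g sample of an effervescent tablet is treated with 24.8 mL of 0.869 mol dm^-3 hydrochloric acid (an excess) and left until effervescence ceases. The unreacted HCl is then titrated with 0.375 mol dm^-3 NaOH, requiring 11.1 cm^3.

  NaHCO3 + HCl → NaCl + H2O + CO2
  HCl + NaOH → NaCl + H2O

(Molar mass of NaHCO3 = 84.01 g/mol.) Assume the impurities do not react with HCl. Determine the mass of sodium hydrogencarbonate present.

n(HCl) added = 0.0248 × 0.869 = 0.0216 mol
n(NaOH) used in back-titration = 0.0111 × 0.375 = 4.16 × 10^-3 mol
n(HCl) left over = 4.16 × 10^-3 mol (1:1 ratio)
n(HCl) consumed by analyte = 0.0216 − 4.16 × 10^-3 = 0.0174 mol
n(NaHCO3) = 0.0174 mol (1:1 ratio)
mass of NaHCO3 = 0.0174 × 84.01 = 1.46 g

1.46 g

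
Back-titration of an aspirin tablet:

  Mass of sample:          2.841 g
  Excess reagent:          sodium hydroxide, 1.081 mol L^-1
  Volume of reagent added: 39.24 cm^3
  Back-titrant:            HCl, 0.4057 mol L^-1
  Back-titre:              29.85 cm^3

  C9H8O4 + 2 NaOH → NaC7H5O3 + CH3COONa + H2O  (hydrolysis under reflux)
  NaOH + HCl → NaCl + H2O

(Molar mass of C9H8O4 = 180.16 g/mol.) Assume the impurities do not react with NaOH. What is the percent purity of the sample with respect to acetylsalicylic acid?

96.10 %

n(NaOH) added = 0.03924 × 1.081 = 0.04242 mol
n(HCl) used in back-titration = 0.02985 × 0.4057 = 0.01211 mol
n(NaOH) left over = 0.01211 mol (1:1 ratio)
n(NaOH) consumed by analyte = 0.04242 − 0.01211 = 0.03031 mol
From the 1:2 ratio, n(C9H8O4) = 1/2 × 0.03031 = 0.01515 mol
mass of C9H8O4 = 0.01515 × 180.16 = 2.730 g
% C9H8O4 = 2.730 / 2.841 × 100 = 96.10 %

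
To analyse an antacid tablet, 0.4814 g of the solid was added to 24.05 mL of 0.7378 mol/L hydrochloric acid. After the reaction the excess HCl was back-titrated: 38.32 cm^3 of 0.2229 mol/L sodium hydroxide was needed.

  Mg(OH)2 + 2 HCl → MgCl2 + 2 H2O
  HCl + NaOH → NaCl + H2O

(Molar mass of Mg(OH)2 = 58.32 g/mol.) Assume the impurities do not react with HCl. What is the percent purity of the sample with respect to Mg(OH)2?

55.74 %

n(HCl) added = 0.02405 × 0.7378 = 0.01774 mol
n(NaOH) used in back-titration = 0.03832 × 0.2229 = 8.542 × 10^-3 mol
n(HCl) left over = 8.542 × 10^-3 mol (1:1 ratio)
n(HCl) consumed by analyte = 0.01774 − 8.542 × 10^-3 = 9.203 × 10^-3 mol
From the 1:2 ratio, n(Mg(OH)2) = 1/2 × 9.203 × 10^-3 = 4.601 × 10^-3 mol
mass of Mg(OH)2 = 4.601 × 10^-3 × 58.32 = 0.2683 g
% Mg(OH)2 = 0.2683 / 0.4814 × 100 = 55.74 %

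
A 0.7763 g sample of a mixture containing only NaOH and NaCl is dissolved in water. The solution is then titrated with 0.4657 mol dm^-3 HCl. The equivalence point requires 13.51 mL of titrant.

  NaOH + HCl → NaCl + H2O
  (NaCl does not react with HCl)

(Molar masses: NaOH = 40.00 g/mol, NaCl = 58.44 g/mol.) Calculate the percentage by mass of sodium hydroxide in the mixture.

32.42 %

n(HCl) = 0.01351 × 0.4657 = 6.292 × 10^-3 mol
Let x = n(NaOH), y = n(NaCl).
Titrant: 1x = 6.292 × 10^-3;  mass: 40.00x + 58.44y = 0.7763
Solving, x = 6.292 × 10^-3 mol, y = 8.977 × 10^-3 mol
mass of NaOH = 6.292 × 10^-3 × 40.00 = 0.2517 g
% NaOH = 0.2517 / 0.7763 × 100 = 32.42 %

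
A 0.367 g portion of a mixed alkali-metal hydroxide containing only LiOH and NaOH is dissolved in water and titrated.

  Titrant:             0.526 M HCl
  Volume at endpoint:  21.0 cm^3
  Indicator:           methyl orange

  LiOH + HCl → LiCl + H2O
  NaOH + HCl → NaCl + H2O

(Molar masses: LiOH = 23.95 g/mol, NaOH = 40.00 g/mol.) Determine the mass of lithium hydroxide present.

0.112 g

n(HCl) = 0.0210 × 0.526 = 0.0110 mol
Let x = n(LiOH), y = n(NaOH).
Titrant: 1x + 1y = 0.0110;  mass: 23.95x + 40.00y = 0.367
Solving, x = 4.66 × 10^-3 mol, y = 6.38 × 10^-3 mol
mass of LiOH = 4.66 × 10^-3 × 23.95 = 0.112 g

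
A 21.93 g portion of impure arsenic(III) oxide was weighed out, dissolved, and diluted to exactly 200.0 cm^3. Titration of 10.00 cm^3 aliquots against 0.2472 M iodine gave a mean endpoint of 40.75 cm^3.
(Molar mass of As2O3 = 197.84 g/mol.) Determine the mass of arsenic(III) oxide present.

19.93 g

As2O3 + 2 I2 + 2 H2O → As2O5 + 4 HI
n(I2) per titration = 0.04075 × 0.2472 = 0.01007 mol
From the 1:2 ratio, n(As2O3) in each aliquot = 1/2 × 0.01007 = 5.037 × 10^-3 mol
n(As2O3) in the whole flask = 5.037 × 10^-3 × 200.0/10.00 = 0.1007 mol
mass of As2O3 = 0.1007 × 197.84 = 19.93 g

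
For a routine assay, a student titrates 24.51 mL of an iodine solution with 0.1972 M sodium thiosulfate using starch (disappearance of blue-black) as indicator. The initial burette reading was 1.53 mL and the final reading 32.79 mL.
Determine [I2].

0.1258 M

I2 + 2 S2O3^2- → 2 I^- + S4O6^2-
n(Na2S2O3) = 0.03126 L × 0.1972 mol/L = 6.164 × 10^-3 mol
From the 1:2 mole ratio, n(I2) = 1/2 × 6.164 × 10^-3 = 3.082 × 10^-3 mol
[I2] = 3.082 × 10^-3 mol / 0.02451 L = 0.1258 mol/L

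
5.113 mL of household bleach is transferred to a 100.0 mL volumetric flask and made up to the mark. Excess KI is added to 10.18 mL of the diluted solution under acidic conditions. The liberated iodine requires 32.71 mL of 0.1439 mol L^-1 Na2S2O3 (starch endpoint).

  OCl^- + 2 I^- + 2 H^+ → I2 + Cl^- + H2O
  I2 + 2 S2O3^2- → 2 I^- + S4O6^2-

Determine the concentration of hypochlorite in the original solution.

4.522 mol/L

n(S2O3^2-) = 0.03271 × 0.1439 = 4.707 × 10^-3 mol
n(I2) = n(S2O3^2-)/2 = 2.353 × 10^-3 mol
n(OCl^-) in the aliquot = 2.353 × 10^-3 mol (1:1 ratio)
[OCl^-]_dilute = 2.353 × 10^-3 / 0.01018 = 0.2312 mol/L
[OCl^-]_original = 0.2312 × 100.0/5.113 = 4.522 mol/L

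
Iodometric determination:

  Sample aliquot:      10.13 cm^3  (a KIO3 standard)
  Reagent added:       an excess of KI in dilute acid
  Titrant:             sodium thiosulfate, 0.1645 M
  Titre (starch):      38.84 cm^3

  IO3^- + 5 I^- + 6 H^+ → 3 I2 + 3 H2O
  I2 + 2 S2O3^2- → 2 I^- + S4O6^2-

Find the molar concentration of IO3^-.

n(S2O3^2-) = 0.03884 × 0.1645 = 6.389 × 10^-3 mol
n(I2) = n(S2O3^2-)/2 = 3.195 × 10^-3 mol
From the 1:3 ratio, n(IO3^-) in the aliquot = 1/3 × 3.195 × 10^-3 = 1.065 × 10^-3 mol
[IO3^-] = 1.065 × 10^-3 / 0.01013 = 0.1051 mol/L

0.1051 M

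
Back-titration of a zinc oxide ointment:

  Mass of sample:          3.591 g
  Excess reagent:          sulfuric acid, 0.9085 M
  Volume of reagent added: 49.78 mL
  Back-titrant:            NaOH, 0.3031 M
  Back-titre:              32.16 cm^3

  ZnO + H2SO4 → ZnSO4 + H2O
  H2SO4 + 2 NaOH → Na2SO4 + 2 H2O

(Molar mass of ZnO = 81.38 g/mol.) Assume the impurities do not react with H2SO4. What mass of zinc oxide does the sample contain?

3.284 g

n(H2SO4) added = 0.04978 × 0.9085 = 0.04523 mol
n(NaOH) used in back-titration = 0.03216 × 0.3031 = 9.748 × 10^-3 mol
From the 1:2 ratio, n(H2SO4) left over = 1/2 × 9.748 × 10^-3 = 4.874 × 10^-3 mol
n(H2SO4) consumed by analyte = 0.04523 − 4.874 × 10^-3 = 0.04035 mol
n(ZnO) = 0.04035 mol (1:1 ratio)
mass of ZnO = 0.04035 × 81.38 = 3.284 g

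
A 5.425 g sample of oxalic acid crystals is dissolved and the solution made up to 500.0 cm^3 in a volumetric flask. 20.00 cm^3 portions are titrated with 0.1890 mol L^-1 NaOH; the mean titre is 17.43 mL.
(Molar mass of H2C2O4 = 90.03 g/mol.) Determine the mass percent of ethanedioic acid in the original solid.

68.34 %

H2C2O4 + 2 NaOH → Na2C2O4 + 2 H2O
n(NaOH) per titration = 0.01743 × 0.1890 = 3.294 × 10^-3 mol
From the 1:2 ratio, n(H2C2O4) in each aliquot = 1/2 × 3.294 × 10^-3 = 1.647 × 10^-3 mol
n(H2C2O4) in the whole flask = 1.647 × 10^-3 × 500.0/20.00 = 0.04118 mol
mass of H2C2O4 = 0.04118 × 90.03 = 3.707 g
% H2C2O4 = 3.707 / 5.425 × 100 = 68.34 %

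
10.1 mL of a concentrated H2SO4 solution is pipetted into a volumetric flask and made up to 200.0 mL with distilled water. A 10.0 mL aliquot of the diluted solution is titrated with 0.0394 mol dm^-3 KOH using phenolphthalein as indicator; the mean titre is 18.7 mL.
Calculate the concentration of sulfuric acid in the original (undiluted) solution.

0.729 mol/L

H2SO4 + 2 KOH → K2SO4 + 2 H2O
n(KOH) = 0.0187 × 0.0394 = 7.37 × 10^-4 mol
From the 1:2 ratio, n(H2SO4) in the aliquot = 1/2 × 7.37 × 10^-4 = 3.68 × 10^-4 mol
[H2SO4]_dilute = 3.68 × 10^-4 / 0.0100 = 0.0368 mol/L
Dilution factor = 200.0 / 10.1 = 19.80
[H2SO4]_stock = 0.0368 × 19.80 = 0.729 mol/L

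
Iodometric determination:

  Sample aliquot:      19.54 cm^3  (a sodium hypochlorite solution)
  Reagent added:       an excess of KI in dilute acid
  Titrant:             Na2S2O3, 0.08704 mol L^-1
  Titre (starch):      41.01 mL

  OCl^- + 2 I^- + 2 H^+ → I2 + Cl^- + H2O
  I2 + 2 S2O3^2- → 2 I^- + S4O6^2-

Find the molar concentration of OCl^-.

0.09134 mol/L

n(S2O3^2-) = 0.04101 × 0.08704 = 3.570 × 10^-3 mol
n(I2) = n(S2O3^2-)/2 = 1.785 × 10^-3 mol
n(OCl^-) in the aliquot = 1.785 × 10^-3 mol (1:1 ratio)
[OCl^-] = 1.785 × 10^-3 / 0.01954 = 0.09134 mol/L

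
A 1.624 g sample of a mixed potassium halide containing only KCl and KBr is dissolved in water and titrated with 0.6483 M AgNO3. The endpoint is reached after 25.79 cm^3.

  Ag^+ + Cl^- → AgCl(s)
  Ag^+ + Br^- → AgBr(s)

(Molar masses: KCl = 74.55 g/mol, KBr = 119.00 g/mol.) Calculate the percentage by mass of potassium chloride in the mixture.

n(AgNO3) = 0.02579 × 0.6483 = 0.01672 mol
Let x = n(KCl), y = n(KBr).
Titrant: 1x + 1y = 0.01672;  mass: 74.55x + 119.00y = 1.624
Solving, x = 8.226 × 10^-3 mol, y = 8.494 × 10^-3 mol
mass of KCl = 8.226 × 10^-3 × 74.55 = 0.6132 g
% KCl = 0.6132 / 1.624 × 100 = 37.76 %

37.76 %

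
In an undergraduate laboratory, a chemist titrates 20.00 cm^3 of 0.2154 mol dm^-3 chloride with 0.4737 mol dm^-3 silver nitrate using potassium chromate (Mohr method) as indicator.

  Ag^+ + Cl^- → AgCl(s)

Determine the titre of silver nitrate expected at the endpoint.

n(Cl-) = 0.02000 L × 0.2154 mol/L = 4.308 × 10^-3 mol
n(AgNO3) = 4.308 × 10^-3 mol (1:1 stoichiometry)
V(AgNO3) = 4.308 × 10^-3 mol / 0.4737 mol/L = 0.009094 L = 9.094 mL

9.094 mL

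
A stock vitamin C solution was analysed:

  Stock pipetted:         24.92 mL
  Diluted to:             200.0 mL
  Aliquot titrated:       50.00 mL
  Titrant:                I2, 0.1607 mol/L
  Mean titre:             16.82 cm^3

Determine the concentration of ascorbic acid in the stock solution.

0.4339 mol/L

C6H8O6 + I2 → C6H6O6 + 2 HI
n(I2) = 0.01682 × 0.1607 = 2.703 × 10^-3 mol
n(C6H8O6) in the aliquot = 2.703 × 10^-3 mol (1:1 ratio)
[C6H8O6]_dilute = 2.703 × 10^-3 / 0.05000 = 0.05406 mol/L
Dilution factor = 200.0 / 24.92 = 8.026
[C6H8O6]_stock = 0.05406 × 8.026 = 0.4339 mol/L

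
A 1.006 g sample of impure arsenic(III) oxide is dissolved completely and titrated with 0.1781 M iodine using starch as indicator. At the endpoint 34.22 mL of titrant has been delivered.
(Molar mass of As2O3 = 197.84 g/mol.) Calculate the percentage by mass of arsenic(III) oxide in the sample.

59.93 %

As2O3 + 2 I2 + 2 H2O → As2O5 + 4 HI
n(I2) = 0.03422 L × 0.1781 mol/L = 6.095 × 10^-3 mol
From the 1:2 ratio, n(As2O3) = 1/2 × 6.095 × 10^-3 = 3.047 × 10^-3 mol
mass of As2O3 = 3.047 × 10^-3 × 197.84 g/mol = 0.6029 g
% As2O3 = 0.6029 / 1.006 × 100 = 59.93 %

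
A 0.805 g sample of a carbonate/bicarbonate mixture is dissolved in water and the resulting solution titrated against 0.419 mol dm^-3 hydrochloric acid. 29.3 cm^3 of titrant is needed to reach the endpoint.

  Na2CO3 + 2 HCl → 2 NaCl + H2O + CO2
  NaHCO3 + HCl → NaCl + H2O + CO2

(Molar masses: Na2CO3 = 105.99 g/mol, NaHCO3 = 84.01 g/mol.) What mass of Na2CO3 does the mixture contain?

n(HCl) = 0.0293 × 0.419 = 0.0123 mol
Let x = n(Na2CO3), y = n(NaHCO3).
Titrant: 2x + 1y = 0.0123;  mass: 105.99x + 84.01y = 0.805
Solving, x = 3.65 × 10^-3 mol, y = 4.98 × 10^-3 mol
mass of Na2CO3 = 3.65 × 10^-3 × 105.99 = 0.387 g

0.387 g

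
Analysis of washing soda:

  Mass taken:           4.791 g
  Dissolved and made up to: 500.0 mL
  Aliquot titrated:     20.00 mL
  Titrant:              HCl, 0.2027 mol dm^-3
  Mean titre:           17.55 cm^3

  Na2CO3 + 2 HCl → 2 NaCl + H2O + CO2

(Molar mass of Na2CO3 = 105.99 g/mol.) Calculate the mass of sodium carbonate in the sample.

4.713 g

n(HCl) per titration = 0.01755 × 0.2027 = 3.557 × 10^-3 mol
From the 1:2 ratio, n(Na2CO3) in each aliquot = 1/2 × 3.557 × 10^-3 = 1.779 × 10^-3 mol
n(Na2CO3) in the whole flask = 1.779 × 10^-3 × 500.0/20.00 = 0.04447 mol
mass of Na2CO3 = 0.04447 × 105.99 = 4.713 g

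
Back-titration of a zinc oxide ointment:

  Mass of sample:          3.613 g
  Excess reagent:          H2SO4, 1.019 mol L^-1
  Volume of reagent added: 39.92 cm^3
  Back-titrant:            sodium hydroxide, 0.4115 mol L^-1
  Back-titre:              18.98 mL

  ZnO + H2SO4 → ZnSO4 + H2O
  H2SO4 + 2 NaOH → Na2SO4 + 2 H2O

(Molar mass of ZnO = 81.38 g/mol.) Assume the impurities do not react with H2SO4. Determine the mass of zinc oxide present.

2.993 g

n(H2SO4) added = 0.03992 × 1.019 = 0.04068 mol
n(NaOH) used in back-titration = 0.01898 × 0.4115 = 7.810 × 10^-3 mol
From the 1:2 ratio, n(H2SO4) left over = 1/2 × 7.810 × 10^-3 = 3.905 × 10^-3 mol
n(H2SO4) consumed by analyte = 0.04068 − 3.905 × 10^-3 = 0.03677 mol
n(ZnO) = 0.03677 mol (1:1 ratio)
mass of ZnO = 0.03677 × 81.38 = 2.993 g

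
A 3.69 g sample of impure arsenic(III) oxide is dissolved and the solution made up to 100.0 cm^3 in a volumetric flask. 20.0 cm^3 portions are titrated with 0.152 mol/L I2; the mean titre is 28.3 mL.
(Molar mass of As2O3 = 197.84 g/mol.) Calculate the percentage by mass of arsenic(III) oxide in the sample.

As2O3 + 2 I2 + 2 H2O → As2O5 + 4 HI
n(I2) per titration = 0.0283 × 0.152 = 4.30 × 10^-3 mol
From the 1:2 ratio, n(As2O3) in each aliquot = 1/2 × 4.30 × 10^-3 = 2.15 × 10^-3 mol
n(As2O3) in the whole flask = 2.15 × 10^-3 × 100.0/20.0 = 0.0108 mol
mass of As2O3 = 0.0108 × 197.84 = 2.13 g
% As2O3 = 2.13 / 3.69 × 100 = 57.7 %

57.7 %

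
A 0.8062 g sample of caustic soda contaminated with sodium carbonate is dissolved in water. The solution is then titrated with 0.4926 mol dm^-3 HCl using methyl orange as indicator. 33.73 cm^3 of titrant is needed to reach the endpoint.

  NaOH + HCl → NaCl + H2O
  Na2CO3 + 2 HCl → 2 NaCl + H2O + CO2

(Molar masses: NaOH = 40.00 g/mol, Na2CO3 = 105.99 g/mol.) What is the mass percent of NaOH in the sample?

n(HCl) = 0.03373 × 0.4926 = 0.01662 mol
Let x = n(NaOH), y = n(Na2CO3).
Titrant: 1x + 2y = 0.01662;  mass: 40.00x + 105.99y = 0.8062
Solving, x = 5.720 × 10^-3 mol, y = 5.448 × 10^-3 mol
mass of NaOH = 5.720 × 10^-3 × 40.00 = 0.2288 g
% NaOH = 0.2288 / 0.8062 × 100 = 28.38 %

28.38 %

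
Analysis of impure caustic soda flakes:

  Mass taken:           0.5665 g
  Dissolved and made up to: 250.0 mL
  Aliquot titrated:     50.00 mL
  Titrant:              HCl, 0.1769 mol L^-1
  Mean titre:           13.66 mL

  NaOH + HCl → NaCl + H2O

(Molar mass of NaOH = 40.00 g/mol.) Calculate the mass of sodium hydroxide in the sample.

0.4833 g

n(HCl) per titration = 0.01366 × 0.1769 = 2.416 × 10^-3 mol
n(NaOH) in each aliquot = 2.416 × 10^-3 mol (1:1 ratio)
n(NaOH) in the whole flask = 2.416 × 10^-3 × 250.0/50.00 = 0.01208 mol
mass of NaOH = 0.01208 × 40.00 = 0.4833 g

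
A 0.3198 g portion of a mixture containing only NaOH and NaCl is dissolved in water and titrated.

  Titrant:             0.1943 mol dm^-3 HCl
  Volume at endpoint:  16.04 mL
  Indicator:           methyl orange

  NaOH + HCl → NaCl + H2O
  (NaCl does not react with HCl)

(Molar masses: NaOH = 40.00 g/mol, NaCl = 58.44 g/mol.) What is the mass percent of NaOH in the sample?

n(HCl) = 0.01604 × 0.1943 = 3.117 × 10^-3 mol
Let x = n(NaOH), y = n(NaCl).
Titrant: 1x = 3.117 × 10^-3;  mass: 40.00x + 58.44y = 0.3198
Solving, x = 3.117 × 10^-3 mol, y = 3.339 × 10^-3 mol
mass of NaOH = 3.117 × 10^-3 × 40.00 = 0.1247 g
% NaOH = 0.1247 / 0.3198 × 100 = 38.98 %

38.98 %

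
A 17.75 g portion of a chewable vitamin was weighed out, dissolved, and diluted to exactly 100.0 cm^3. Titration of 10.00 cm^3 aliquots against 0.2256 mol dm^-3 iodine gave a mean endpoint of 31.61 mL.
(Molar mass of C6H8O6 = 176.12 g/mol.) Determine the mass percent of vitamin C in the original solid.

70.76 %

C6H8O6 + I2 → C6H6O6 + 2 HI
n(I2) per titration = 0.03161 × 0.2256 = 7.131 × 10^-3 mol
n(C6H8O6) in each aliquot = 7.131 × 10^-3 mol (1:1 ratio)
n(C6H8O6) in the whole flask = 7.131 × 10^-3 × 100.0/10.00 = 0.07131 mol
mass of C6H8O6 = 0.07131 × 176.12 = 12.56 g
% C6H8O6 = 12.56 / 17.75 × 100 = 70.76 %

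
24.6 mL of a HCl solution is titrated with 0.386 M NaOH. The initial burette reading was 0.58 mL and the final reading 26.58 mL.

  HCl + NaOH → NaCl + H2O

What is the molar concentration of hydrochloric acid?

n(NaOH) = 0.0260 L × 0.386 mol/L = 0.0100 mol
n(HCl) = 0.0100 mol (1:1 mole ratio)
[HCl] = 0.0100 mol / 0.0246 L = 0.408 mol/L

0.408 M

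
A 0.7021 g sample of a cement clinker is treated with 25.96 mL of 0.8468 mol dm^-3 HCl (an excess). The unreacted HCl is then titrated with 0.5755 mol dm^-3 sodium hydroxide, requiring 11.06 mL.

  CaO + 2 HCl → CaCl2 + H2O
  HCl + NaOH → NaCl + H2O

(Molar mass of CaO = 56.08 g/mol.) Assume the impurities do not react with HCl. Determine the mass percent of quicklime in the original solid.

n(HCl) added = 0.02596 × 0.8468 = 0.02198 mol
n(NaOH) used in back-titration = 0.01106 × 0.5755 = 6.365 × 10^-3 mol
n(HCl) left over = 6.365 × 10^-3 mol (1:1 ratio)
n(HCl) consumed by analyte = 0.02198 − 6.365 × 10^-3 = 0.01562 mol
From the 1:2 ratio, n(CaO) = 1/2 × 0.01562 = 7.809 × 10^-3 mol
mass of CaO = 7.809 × 10^-3 × 56.08 = 0.4379 g
% CaO = 0.4379 / 0.7021 × 100 = 62.37 %

62.37 %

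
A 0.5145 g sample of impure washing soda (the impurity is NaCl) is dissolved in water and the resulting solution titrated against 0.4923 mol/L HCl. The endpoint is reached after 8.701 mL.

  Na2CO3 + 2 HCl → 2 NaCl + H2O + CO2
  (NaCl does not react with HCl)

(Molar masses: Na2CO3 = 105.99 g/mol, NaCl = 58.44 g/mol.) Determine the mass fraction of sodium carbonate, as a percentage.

44.12 %

n(HCl) = 0.008701 × 0.4923 = 4.284 × 10^-3 mol
Let x = n(Na2CO3), y = n(NaCl).
Titrant: 2x = 4.284 × 10^-3;  mass: 105.99x + 58.44y = 0.5145
Solving, x = 2.142 × 10^-3 mol, y = 4.920 × 10^-3 mol
mass of Na2CO3 = 2.142 × 10^-3 × 105.99 = 0.2270 g
% Na2CO3 = 0.2270 / 0.5145 × 100 = 44.12 %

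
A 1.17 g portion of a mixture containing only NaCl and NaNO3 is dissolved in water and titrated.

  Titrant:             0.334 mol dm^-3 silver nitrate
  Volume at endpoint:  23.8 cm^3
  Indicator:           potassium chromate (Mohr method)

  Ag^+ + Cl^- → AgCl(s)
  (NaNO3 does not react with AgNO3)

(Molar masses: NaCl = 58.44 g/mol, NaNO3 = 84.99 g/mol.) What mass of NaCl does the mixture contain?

n(AgNO3) = 0.0238 × 0.334 = 7.95 × 10^-3 mol
Let x = n(NaCl), y = n(NaNO3).
Titrant: 1x = 7.95 × 10^-3;  mass: 58.44x + 84.99y = 1.17
Solving, x = 7.95 × 10^-3 mol, y = 8.30 × 10^-3 mol
mass of NaCl = 7.95 × 10^-3 × 58.44 = 0.465 g

0.465 g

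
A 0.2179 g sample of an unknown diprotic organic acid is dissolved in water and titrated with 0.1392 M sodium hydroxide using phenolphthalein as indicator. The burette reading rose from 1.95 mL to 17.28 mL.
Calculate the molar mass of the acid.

204.2 g/mol

n(NaOH) = 0.01533 L × 0.1392 mol/L = 2.134 × 10^-3 mol
From the 1:2 ratio, n(H2A) = 1/2 × 2.134 × 10^-3 = 1.067 × 10^-3 mol
M = m / n = 0.2179 g / 1.067 × 10^-3 mol = 204.2 g/mol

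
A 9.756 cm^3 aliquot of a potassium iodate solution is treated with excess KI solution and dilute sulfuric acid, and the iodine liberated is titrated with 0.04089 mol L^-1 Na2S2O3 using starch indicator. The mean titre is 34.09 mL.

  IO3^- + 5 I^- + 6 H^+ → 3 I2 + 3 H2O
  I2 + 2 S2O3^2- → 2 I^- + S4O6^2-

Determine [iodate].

n(S2O3^2-) = 0.03409 × 0.04089 = 1.394 × 10^-3 mol
n(I2) = n(S2O3^2-)/2 = 6.970 × 10^-4 mol
From the 1:3 ratio, n(IO3^-) in the aliquot = 1/3 × 6.970 × 10^-4 = 2.323 × 10^-4 mol
[IO3^-] = 2.323 × 10^-4 / 0.009756 = 0.02381 mol/L

0.02381 mol/L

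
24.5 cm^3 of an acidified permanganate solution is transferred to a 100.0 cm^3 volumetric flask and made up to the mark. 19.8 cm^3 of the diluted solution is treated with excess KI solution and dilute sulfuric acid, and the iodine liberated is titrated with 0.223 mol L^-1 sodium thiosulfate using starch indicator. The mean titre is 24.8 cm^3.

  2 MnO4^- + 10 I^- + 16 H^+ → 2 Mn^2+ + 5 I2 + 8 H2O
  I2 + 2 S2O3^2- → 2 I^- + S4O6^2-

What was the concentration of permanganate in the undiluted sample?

0.228 mol/L

n(S2O3^2-) = 0.0248 × 0.223 = 5.53 × 10^-3 mol
n(I2) = n(S2O3^2-)/2 = 2.77 × 10^-3 mol
From the 2:5 ratio, n(MnO4^-) in the aliquot = 2/5 × 2.77 × 10^-3 = 1.11 × 10^-3 mol
[MnO4^-]_dilute = 1.11 × 10^-3 / 0.0198 = 0.0559 mol/L
[MnO4^-]_original = 0.0559 × 100.0/24.5 = 0.228 mol/L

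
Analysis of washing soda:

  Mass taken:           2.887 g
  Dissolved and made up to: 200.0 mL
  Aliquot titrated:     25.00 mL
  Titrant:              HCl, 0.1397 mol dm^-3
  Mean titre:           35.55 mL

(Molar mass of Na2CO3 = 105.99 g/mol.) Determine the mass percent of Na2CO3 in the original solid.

Na2CO3 + 2 HCl → 2 NaCl + H2O + CO2
n(HCl) per titration = 0.03555 × 0.1397 = 4.966 × 10^-3 mol
From the 1:2 ratio, n(Na2CO3) in each aliquot = 1/2 × 4.966 × 10^-3 = 2.483 × 10^-3 mol
n(Na2CO3) in the whole flask = 2.483 × 10^-3 × 200.0/25.00 = 0.01987 mol
mass of Na2CO3 = 0.01987 × 105.99 = 2.106 g
% Na2CO3 = 2.106 / 2.887 × 100 = 72.93 %

72.93 %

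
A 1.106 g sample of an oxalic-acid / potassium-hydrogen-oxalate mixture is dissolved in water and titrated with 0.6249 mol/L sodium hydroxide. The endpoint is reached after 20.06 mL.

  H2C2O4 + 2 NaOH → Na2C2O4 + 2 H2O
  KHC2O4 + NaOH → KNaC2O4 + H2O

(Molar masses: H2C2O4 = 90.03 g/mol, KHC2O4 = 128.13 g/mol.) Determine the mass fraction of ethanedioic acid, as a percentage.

24.49 %

n(NaOH) = 0.02006 × 0.6249 = 0.01254 mol
Let x = n(H2C2O4), y = n(KHC2O4).
Titrant: 2x + 1y = 0.01254;  mass: 90.03x + 128.13y = 1.106
Solving, x = 3.009 × 10^-3 mol, y = 6.518 × 10^-3 mol
mass of H2C2O4 = 3.009 × 10^-3 × 90.03 = 0.2709 g
% H2C2O4 = 0.2709 / 1.106 × 100 = 24.49 %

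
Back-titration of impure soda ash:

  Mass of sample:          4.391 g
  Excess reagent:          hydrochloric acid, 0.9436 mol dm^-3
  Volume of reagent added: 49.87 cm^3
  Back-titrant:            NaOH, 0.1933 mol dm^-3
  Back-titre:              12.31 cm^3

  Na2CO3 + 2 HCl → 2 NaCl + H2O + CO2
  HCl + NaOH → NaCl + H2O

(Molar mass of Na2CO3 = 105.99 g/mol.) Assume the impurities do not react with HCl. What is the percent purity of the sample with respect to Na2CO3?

53.92 %

n(HCl) added = 0.04987 × 0.9436 = 0.04706 mol
n(NaOH) used in back-titration = 0.01231 × 0.1933 = 2.380 × 10^-3 mol
n(HCl) left over = 2.380 × 10^-3 mol (1:1 ratio)
n(HCl) consumed by analyte = 0.04706 − 2.380 × 10^-3 = 0.04468 mol
From the 1:2 ratio, n(Na2CO3) = 1/2 × 0.04468 = 0.02234 mol
mass of Na2CO3 = 0.02234 × 105.99 = 2.368 g
% Na2CO3 = 2.368 / 4.391 × 100 = 53.92 %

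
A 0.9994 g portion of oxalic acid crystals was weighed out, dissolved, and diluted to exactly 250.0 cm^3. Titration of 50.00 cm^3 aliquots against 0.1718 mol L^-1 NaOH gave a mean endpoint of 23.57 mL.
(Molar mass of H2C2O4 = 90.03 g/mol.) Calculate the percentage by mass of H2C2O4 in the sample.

H2C2O4 + 2 NaOH → Na2C2O4 + 2 H2O
n(NaOH) per titration = 0.02357 × 0.1718 = 4.049 × 10^-3 mol
From the 1:2 ratio, n(H2C2O4) in each aliquot = 1/2 × 4.049 × 10^-3 = 2.025 × 10^-3 mol
n(H2C2O4) in the whole flask = 2.025 × 10^-3 × 250.0/50.00 = 0.01012 mol
mass of H2C2O4 = 0.01012 × 90.03 = 0.9114 g
% H2C2O4 = 0.9114 / 0.9994 × 100 = 91.19 %

91.19 %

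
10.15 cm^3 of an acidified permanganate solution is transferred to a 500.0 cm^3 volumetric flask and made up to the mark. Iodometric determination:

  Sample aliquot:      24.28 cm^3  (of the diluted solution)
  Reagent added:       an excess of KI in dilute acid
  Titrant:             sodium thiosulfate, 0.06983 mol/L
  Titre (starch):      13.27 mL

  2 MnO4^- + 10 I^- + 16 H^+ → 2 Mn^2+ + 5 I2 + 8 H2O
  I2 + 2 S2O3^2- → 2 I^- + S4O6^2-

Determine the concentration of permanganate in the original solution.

n(S2O3^2-) = 0.01327 × 0.06983 = 9.266 × 10^-4 mol
n(I2) = n(S2O3^2-)/2 = 4.633 × 10^-4 mol
From the 2:5 ratio, n(MnO4^-) in the aliquot = 2/5 × 4.633 × 10^-4 = 1.853 × 10^-4 mol
[MnO4^-]_dilute = 1.853 × 10^-4 / 0.02428 = 0.007633 mol/L
[MnO4^-]_original = 0.007633 × 500.0/10.15 = 0.3760 mol/L

0.3760 mol/L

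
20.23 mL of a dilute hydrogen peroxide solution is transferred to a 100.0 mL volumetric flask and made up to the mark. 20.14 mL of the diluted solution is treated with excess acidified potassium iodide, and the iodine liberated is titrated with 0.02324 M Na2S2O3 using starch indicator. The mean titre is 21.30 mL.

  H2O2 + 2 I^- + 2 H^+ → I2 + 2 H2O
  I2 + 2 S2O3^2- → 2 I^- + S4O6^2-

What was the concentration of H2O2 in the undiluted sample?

0.06075 M

n(S2O3^2-) = 0.02130 × 0.02324 = 4.950 × 10^-4 mol
n(I2) = n(S2O3^2-)/2 = 2.475 × 10^-4 mol
n(H2O2) in the aliquot = 2.475 × 10^-4 mol (1:1 ratio)
[H2O2]_dilute = 2.475 × 10^-4 / 0.02014 = 0.01229 mol/L
[H2O2]_original = 0.01229 × 100.0/20.23 = 0.06075 mol/L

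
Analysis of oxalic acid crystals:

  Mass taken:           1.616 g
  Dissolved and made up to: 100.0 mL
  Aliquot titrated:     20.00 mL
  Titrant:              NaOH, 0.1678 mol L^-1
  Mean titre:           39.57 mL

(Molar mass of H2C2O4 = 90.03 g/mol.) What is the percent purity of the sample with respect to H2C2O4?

H2C2O4 + 2 NaOH → Na2C2O4 + 2 H2O
n(NaOH) per titration = 0.03957 × 0.1678 = 6.640 × 10^-3 mol
From the 1:2 ratio, n(H2C2O4) in each aliquot = 1/2 × 6.640 × 10^-3 = 3.320 × 10^-3 mol
n(H2C2O4) in the whole flask = 3.320 × 10^-3 × 100.0/20.00 = 0.01660 mol
mass of H2C2O4 = 0.01660 × 90.03 = 1.494 g
% H2C2O4 = 1.494 / 1.616 × 100 = 92.48 %

92.48 %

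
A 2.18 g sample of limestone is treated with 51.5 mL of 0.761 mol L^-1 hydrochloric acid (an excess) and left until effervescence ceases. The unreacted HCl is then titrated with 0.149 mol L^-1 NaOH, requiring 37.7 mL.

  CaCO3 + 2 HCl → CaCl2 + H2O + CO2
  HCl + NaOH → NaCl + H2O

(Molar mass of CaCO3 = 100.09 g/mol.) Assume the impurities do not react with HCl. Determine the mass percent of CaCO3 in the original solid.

n(HCl) added = 0.0515 × 0.761 = 0.0392 mol
n(NaOH) used in back-titration = 0.0377 × 0.149 = 5.62 × 10^-3 mol
n(HCl) left over = 5.62 × 10^-3 mol (1:1 ratio)
n(HCl) consumed by analyte = 0.0392 − 5.62 × 10^-3 = 0.0336 mol
From the 1:2 ratio, n(CaCO3) = 1/2 × 0.0336 = 0.0168 mol
mass of CaCO3 = 0.0168 × 100.09 = 1.68 g
% CaCO3 = 1.68 / 2.18 × 100 = 77.1 %

77.1 %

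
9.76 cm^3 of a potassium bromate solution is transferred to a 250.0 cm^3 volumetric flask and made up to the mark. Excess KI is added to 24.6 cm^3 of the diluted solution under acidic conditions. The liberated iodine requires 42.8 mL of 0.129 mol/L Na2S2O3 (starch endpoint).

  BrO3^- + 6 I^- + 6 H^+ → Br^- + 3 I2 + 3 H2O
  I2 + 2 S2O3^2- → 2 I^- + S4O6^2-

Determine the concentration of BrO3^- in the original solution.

n(S2O3^2-) = 0.0428 × 0.129 = 5.52 × 10^-3 mol
n(I2) = n(S2O3^2-)/2 = 2.76 × 10^-3 mol
From the 1:3 ratio, n(BrO3^-) in the aliquot = 1/3 × 2.76 × 10^-3 = 9.20 × 10^-4 mol
[BrO3^-]_dilute = 9.20 × 10^-4 / 0.0246 = 0.0374 mol/L
[BrO3^-]_original = 0.0374 × 250.0/9.76 = 0.958 mol/L

0.958 mol/L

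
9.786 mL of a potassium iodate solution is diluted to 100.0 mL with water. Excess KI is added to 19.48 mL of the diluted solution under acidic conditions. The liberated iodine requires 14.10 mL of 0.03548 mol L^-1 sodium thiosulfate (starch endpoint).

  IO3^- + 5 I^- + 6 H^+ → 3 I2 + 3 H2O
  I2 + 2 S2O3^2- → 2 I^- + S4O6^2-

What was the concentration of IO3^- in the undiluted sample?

n(S2O3^2-) = 0.01410 × 0.03548 = 5.003 × 10^-4 mol
n(I2) = n(S2O3^2-)/2 = 2.501 × 10^-4 mol
From the 1:3 ratio, n(IO3^-) in the aliquot = 1/3 × 2.501 × 10^-4 = 8.338 × 10^-5 mol
[IO3^-]_dilute = 8.338 × 10^-5 / 0.01948 = 0.004280 mol/L
[IO3^-]_original = 0.004280 × 100.0/9.786 = 0.04374 mol/L

0.04374 mol/L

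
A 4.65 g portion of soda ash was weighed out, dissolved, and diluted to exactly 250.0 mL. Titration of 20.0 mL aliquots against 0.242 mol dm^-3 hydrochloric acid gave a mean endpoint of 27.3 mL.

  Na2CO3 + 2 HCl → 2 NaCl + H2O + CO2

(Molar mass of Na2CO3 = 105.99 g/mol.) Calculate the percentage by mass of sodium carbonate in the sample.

n(HCl) per titration = 0.0273 × 0.242 = 6.61 × 10^-3 mol
From the 1:2 ratio, n(Na2CO3) in each aliquot = 1/2 × 6.61 × 10^-3 = 3.30 × 10^-3 mol
n(Na2CO3) in the whole flask = 3.30 × 10^-3 × 250.0/20.0 = 0.0413 mol
mass of Na2CO3 = 0.0413 × 105.99 = 4.38 g
% Na2CO3 = 4.38 / 4.65 × 100 = 94.1 %

94.1 %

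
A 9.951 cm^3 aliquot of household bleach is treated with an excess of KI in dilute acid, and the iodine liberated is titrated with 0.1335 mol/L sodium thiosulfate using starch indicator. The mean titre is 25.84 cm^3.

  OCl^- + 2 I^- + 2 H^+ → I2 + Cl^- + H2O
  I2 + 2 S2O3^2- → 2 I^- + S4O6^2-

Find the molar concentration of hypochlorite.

0.1733 mol/L

n(S2O3^2-) = 0.02584 × 0.1335 = 3.450 × 10^-3 mol
n(I2) = n(S2O3^2-)/2 = 1.725 × 10^-3 mol
n(OCl^-) in the aliquot = 1.725 × 10^-3 mol (1:1 ratio)
[OCl^-] = 1.725 × 10^-3 / 0.009951 = 0.1733 mol/L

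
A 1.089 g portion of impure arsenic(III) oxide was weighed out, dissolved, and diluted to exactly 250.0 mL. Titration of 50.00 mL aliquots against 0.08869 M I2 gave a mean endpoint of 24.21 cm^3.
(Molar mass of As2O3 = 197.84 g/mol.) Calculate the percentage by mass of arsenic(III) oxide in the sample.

As2O3 + 2 I2 + 2 H2O → As2O5 + 4 HI
n(I2) per titration = 0.02421 × 0.08869 = 2.147 × 10^-3 mol
From the 1:2 ratio, n(As2O3) in each aliquot = 1/2 × 2.147 × 10^-3 = 1.074 × 10^-3 mol
n(As2O3) in the whole flask = 1.074 × 10^-3 × 250.0/50.00 = 5.368 × 10^-3 mol
mass of As2O3 = 5.368 × 10^-3 × 197.84 = 1.062 g
% As2O3 = 1.062 / 1.089 × 100 = 97.52 %

97.52 %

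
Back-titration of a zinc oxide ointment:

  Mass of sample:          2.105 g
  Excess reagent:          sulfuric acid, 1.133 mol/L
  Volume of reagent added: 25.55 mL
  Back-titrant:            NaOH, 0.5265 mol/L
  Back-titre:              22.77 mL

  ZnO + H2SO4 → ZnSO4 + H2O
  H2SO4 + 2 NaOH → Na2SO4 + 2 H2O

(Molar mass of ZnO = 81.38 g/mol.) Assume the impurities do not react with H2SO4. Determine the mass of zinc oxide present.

n(H2SO4) added = 0.02555 × 1.133 = 0.02895 mol
n(NaOH) used in back-titration = 0.02277 × 0.5265 = 0.01199 mol
From the 1:2 ratio, n(H2SO4) left over = 1/2 × 0.01199 = 5.994 × 10^-3 mol
n(H2SO4) consumed by analyte = 0.02895 − 5.994 × 10^-3 = 0.02295 mol
n(ZnO) = 0.02295 mol (1:1 ratio)
mass of ZnO = 0.02295 × 81.38 = 1.868 g

1.868 g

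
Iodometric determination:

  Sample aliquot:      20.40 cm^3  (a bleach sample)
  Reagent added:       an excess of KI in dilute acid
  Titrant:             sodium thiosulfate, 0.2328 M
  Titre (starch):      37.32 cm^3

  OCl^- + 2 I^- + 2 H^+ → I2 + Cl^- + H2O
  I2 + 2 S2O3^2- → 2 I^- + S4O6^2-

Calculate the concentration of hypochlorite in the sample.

n(S2O3^2-) = 0.03732 × 0.2328 = 8.688 × 10^-3 mol
n(I2) = n(S2O3^2-)/2 = 4.344 × 10^-3 mol
n(OCl^-) in the aliquot = 4.344 × 10^-3 mol (1:1 ratio)
[OCl^-] = 4.344 × 10^-3 / 0.02040 = 0.2129 mol/L

0.2129 M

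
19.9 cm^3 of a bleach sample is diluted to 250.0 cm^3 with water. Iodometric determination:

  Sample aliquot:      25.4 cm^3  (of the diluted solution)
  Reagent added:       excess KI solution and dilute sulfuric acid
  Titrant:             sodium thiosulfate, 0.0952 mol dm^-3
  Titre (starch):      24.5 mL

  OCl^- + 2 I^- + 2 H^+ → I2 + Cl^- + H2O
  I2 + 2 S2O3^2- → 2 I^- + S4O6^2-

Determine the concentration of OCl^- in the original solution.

0.577 mol/L

n(S2O3^2-) = 0.0245 × 0.0952 = 2.33 × 10^-3 mol
n(I2) = n(S2O3^2-)/2 = 1.17 × 10^-3 mol
n(OCl^-) in the aliquot = 1.17 × 10^-3 mol (1:1 ratio)
[OCl^-]_dilute = 1.17 × 10^-3 / 0.0254 = 0.0459 mol/L
[OCl^-]_original = 0.0459 × 250.0/19.9 = 0.577 mol/L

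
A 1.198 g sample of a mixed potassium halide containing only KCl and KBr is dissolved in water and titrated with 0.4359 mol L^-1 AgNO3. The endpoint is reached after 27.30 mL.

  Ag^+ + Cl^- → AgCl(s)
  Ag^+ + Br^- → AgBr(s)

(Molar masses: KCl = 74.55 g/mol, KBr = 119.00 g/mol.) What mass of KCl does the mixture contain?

n(AgNO3) = 0.02730 × 0.4359 = 0.01190 mol
Let x = n(KCl), y = n(KBr).
Titrant: 1x + 1y = 0.01190;  mass: 74.55x + 119.00y = 1.198
Solving, x = 4.907 × 10^-3 mol, y = 6.993 × 10^-3 mol
mass of KCl = 4.907 × 10^-3 × 74.55 = 0.3658 g

0.3658 g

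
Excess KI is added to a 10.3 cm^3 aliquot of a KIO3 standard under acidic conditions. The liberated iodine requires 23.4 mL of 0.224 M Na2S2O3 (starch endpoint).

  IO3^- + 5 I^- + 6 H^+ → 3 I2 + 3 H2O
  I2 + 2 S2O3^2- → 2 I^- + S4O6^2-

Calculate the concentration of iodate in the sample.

n(S2O3^2-) = 0.0234 × 0.224 = 5.24 × 10^-3 mol
n(I2) = n(S2O3^2-)/2 = 2.62 × 10^-3 mol
From the 1:3 ratio, n(IO3^-) in the aliquot = 1/3 × 2.62 × 10^-3 = 8.74 × 10^-4 mol
[IO3^-] = 8.74 × 10^-4 / 0.0103 = 0.0848 mol/L

0.0848 M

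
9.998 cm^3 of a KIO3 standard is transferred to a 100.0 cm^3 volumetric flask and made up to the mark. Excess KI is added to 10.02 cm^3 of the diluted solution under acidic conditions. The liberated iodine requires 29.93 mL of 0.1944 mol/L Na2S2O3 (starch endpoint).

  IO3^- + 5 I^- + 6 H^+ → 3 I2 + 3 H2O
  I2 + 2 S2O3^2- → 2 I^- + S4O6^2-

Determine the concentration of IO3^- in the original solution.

0.9680 mol/L

n(S2O3^2-) = 0.02993 × 0.1944 = 5.818 × 10^-3 mol
n(I2) = n(S2O3^2-)/2 = 2.909 × 10^-3 mol
From the 1:3 ratio, n(IO3^-) in the aliquot = 1/3 × 2.909 × 10^-3 = 9.697 × 10^-4 mol
[IO3^-]_dilute = 9.697 × 10^-4 / 0.01002 = 0.09678 mol/L
[IO3^-]_original = 0.09678 × 100.0/9.998 = 0.9680 mol/L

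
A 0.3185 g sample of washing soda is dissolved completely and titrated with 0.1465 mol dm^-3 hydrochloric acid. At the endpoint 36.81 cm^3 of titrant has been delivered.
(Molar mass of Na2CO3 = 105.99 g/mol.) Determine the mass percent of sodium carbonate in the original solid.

89.73 %

Na2CO3 + 2 HCl → 2 NaCl + H2O + CO2
n(HCl) = 0.03681 L × 0.1465 mol/L = 5.393 × 10^-3 mol
From the 1:2 ratio, n(Na2CO3) = 1/2 × 5.393 × 10^-3 = 2.696 × 10^-3 mol
mass of Na2CO3 = 2.696 × 10^-3 × 105.99 g/mol = 0.2858 g
% Na2CO3 = 0.2858 / 0.3185 × 100 = 89.73 %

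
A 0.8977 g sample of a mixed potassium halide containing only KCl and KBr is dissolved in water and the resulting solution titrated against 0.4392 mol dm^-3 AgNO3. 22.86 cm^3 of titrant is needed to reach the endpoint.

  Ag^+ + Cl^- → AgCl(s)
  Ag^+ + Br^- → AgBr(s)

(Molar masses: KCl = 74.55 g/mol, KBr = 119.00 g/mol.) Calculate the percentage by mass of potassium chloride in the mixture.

55.50 %

n(AgNO3) = 0.02286 × 0.4392 = 0.01004 mol
Let x = n(KCl), y = n(KBr).
Titrant: 1x + 1y = 0.01004;  mass: 74.55x + 119.00y = 0.8977
Solving, x = 6.683 × 10^-3 mol, y = 3.357 × 10^-3 mol
mass of KCl = 6.683 × 10^-3 × 74.55 = 0.4982 g
% KCl = 0.4982 / 0.8977 × 100 = 55.50 %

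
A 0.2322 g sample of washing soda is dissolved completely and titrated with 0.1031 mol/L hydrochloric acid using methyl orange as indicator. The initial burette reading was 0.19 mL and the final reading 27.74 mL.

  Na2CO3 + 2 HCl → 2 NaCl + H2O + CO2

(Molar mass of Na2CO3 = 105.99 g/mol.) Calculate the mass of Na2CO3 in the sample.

0.1505 g

n(HCl) = 0.02755 L × 0.1031 mol/L = 2.840 × 10^-3 mol
From the 1:2 ratio, n(Na2CO3) = 1/2 × 2.840 × 10^-3 = 1.420 × 10^-3 mol
mass of Na2CO3 = 1.420 × 10^-3 × 105.99 g/mol = 0.1505 g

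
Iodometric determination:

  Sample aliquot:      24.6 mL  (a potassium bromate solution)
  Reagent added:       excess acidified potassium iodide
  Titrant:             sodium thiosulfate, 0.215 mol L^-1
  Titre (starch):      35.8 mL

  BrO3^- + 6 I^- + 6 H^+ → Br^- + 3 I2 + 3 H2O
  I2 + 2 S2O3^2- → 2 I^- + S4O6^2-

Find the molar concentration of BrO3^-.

n(S2O3^2-) = 0.0358 × 0.215 = 7.70 × 10^-3 mol
n(I2) = n(S2O3^2-)/2 = 3.85 × 10^-3 mol
From the 1:3 ratio, n(BrO3^-) in the aliquot = 1/3 × 3.85 × 10^-3 = 1.28 × 10^-3 mol
[BrO3^-] = 1.28 × 10^-3 / 0.0246 = 0.0521 mol/L

0.0521 mol/L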